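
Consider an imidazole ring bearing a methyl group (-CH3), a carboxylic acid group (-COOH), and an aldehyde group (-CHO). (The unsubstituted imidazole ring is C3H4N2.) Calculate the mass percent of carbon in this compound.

Atom tally by fragment:
  imidazole ring core → C:3 H:4 N:2
  (− 3 ring H displaced by substituents)
  + CH3 → C:1 H:3
  + COOH → C:1 H:1 O:2
  + CHO → C:1 H:1 O:1
Element totals:
  C: 6
  H: 6
  N: 2
  O: 3
Molecular formula: C6H6N2O3.
Molar mass = 154.125 g/mol.
Mass from C: 6 × 12.011 = 72.066 g/mol.
%C = 72.066 / 154.125 × 100 = 46.76%.

46.76%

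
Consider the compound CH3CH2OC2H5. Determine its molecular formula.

Element totals:
  C: 4
  H: 10
  O: 1

C4H10O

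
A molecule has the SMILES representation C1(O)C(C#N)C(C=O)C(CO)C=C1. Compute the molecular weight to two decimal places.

Atom tally by fragment:
  cyclohexene ring core → C:6 H:10
  (− 4 ring H displaced by substituents)
  + OH → O:1 H:1
  + CN → C:1 N:1
  + CHO → C:1 H:1 O:1
  + CH2OH → C:1 H:3 O:1
Element totals:
  C: 9
  H: 11
  N: 1
  O: 3
Molecular formula: C9H11NO3.
  M = 9(12.011) + 11(1.008) + 14.007 + 3(15.999)
    = 108.099 + 11.088 + 14.007 + 47.997 = 181.191

181.19 g/mol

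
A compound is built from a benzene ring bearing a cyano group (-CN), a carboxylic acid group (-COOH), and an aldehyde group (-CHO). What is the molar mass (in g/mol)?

175.14 g/mol

Atom tally by fragment:
  benzene ring core → C:6 H:6
  (− 3 ring H displaced by substituents)
  + CN → C:1 N:1
  + COOH → C:1 H:1 O:2
  + CHO → C:1 H:1 O:1
Element totals:
  C: 9
  H: 5
  N: 1
  O: 3
Molecular formula: C9H5NO3.
  M = 9(12.011) + 5(1.008) + 14.007 + 3(15.999)
    = 108.099 + 5.040 + 14.007 + 47.997 = 175.143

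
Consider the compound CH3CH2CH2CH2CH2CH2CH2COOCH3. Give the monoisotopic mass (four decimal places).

158.1307

Atom tally by fragment:
  CH3 → C:1 H:3
  CH2 → C:1 H:2
  CH2 → C:1 H:2
  CH2 → C:1 H:2
  CH2 → C:1 H:2
  CH2 → C:1 H:2
  CH2COOCH3 → C:3 H:5 O:2
Element totals:
  C: 9
  H: 18
  O: 2
Molecular formula: C9H18O2.
  M = 9(12.0) + 18(1.007825) + 2(15.994915)
    = 108.000000 + 18.140850 + 31.989830 = 158.130680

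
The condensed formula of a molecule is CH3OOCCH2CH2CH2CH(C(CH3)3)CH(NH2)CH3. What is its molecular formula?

Atom tally by fragment:
  CH3OOCCH2 → C:3 H:5 O:2
  CH2 → C:1 H:2
  CH2 → C:1 H:2
  CH(C(CH3)3) → C:5 H:10
  CH(NH2) → C:1 H:3 N:1
  CH3 → C:1 H:3
Element totals:
  C: 12
  H: 25
  N: 1
  O: 2

C12H25NO2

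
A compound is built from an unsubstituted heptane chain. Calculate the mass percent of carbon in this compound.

83.90%

Atom tally by fragment:
  CH3 → C:1 H:3
  CH2 → C:1 H:2
  CH2 → C:1 H:2
  CH2 → C:1 H:2
  CH2 → C:1 H:2
  CH2 → C:1 H:2
  CH3 → C:1 H:3
Element totals:
  C: 7
  H: 16
Molecular formula: C7H16.
Molar mass = 100.205 g/mol.
Mass from C: 7 × 12.011 = 84.077 g/mol.
%C = 84.077 / 100.205 × 100 = 83.90%.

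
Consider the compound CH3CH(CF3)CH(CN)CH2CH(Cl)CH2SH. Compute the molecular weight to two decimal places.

Element totals:
  C: 8
  H: 11
  Cl: 1
  F: 3
  N: 1
  S: 1
Molecular formula: C8H11ClF3NS.
  M = 8(12.011) + 11(1.008) + 35.45 + 3(18.998) + 14.007 + 32.06
    = 96.088 + 11.088 + 35.450 + 56.994 + 14.007 + 32.060 = 245.687

245.69 g/mol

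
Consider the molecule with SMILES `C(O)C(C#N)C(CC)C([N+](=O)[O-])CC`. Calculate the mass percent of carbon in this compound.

Atom tally by fragment:
  HOCH2 → C:1 H:3 O:1
  CH(CN) → C:2 H:1 N:1
  CH(C2H5) → C:3 H:6
  CH(NO2) → C:1 H:1 N:1 O:2
  CH2 → C:1 H:2
  CH3 → C:1 H:3
Element totals:
  C: 9
  H: 16
  N: 2
  O: 3
Molecular formula: C9H16N2O3.
Molar mass = 200.238 g/mol.
Mass from C: 9 × 12.011 = 108.099 g/mol.
%C = 108.099 / 200.238 × 100 = 53.99%.

53.99%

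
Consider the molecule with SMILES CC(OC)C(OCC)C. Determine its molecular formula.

C7H16O2

Atom tally by fragment:
  CH3 → C:1 H:3
  CH(OCH3) → C:2 H:4 O:1
  CH(OC2H5) → C:3 H:6 O:1
  CH3 → C:1 H:3
Element totals:
  C: 7
  H: 16
  O: 2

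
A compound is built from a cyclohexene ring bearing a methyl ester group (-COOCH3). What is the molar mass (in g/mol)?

Atom tally by fragment:
  cyclohexene ring core → C:6 H:10
  (− 1 ring H displaced by substituents)
  + COOCH3 → C:2 H:3 O:2
Element totals:
  C: 8
  H: 12
  O: 2
Molecular formula: C8H12O2.
  M = 8(12.011) + 12(1.008) + 2(15.999)
    = 96.088 + 12.096 + 31.998 = 140.182

140.18 g/mol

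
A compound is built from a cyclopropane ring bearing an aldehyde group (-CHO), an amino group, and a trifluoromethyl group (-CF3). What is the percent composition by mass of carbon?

Atom tally by fragment:
  cyclopropane ring core → C:3 H:6
  (− 3 ring H displaced by substituents)
  + CHO → C:1 H:1 O:1
  + NH2 → N:1 H:2
  + CF3 → C:1 F:3
Element totals:
  C: 5
  H: 6
  F: 3
  N: 1
  O: 1
Molecular formula: C5H6F3NO.
Molar mass = 153.103 g/mol.
Mass from C: 5 × 12.011 = 60.055 g/mol.
%C = 60.055 / 153.103 × 100 = 39.23%.

39.23%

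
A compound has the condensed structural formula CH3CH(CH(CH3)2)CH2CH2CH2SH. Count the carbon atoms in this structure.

Atom tally by fragment:
  CH3 → C:1 H:3
  CH(CH(CH3)2) → C:4 H:8
  CH2 → C:1 H:2
  CH2 → C:1 H:2
  CH2SH → C:1 H:3 S:1
Element totals:
  C: 8
  H: 18
  S: 1

8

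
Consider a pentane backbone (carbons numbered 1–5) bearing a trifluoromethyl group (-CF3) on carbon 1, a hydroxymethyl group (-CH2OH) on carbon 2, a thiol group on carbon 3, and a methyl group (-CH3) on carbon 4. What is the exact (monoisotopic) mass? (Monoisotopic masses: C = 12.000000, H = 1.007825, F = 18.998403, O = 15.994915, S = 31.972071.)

216.0796

Atom tally by fragment:
  F3CCH2 → C:2 H:2 F:3
  CH(CH2OH) → C:2 H:4 O:1
  CH(SH) → C:1 H:2 S:1
  CH(CH3) → C:2 H:4
  CH3 → C:1 H:3
Element totals:
  C: 8
  H: 15
  F: 3
  O: 1
  S: 1
Molecular formula: C8H15F3OS.
  M = 8(12.0) + 15(1.007825) + 3(18.998403) + 15.994915 + 31.972071
    = 96.000000 + 15.117375 + 56.995209 + 15.994915 + 31.972071 = 216.079570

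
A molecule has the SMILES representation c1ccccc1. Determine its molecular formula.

C6H6

Atom tally by fragment:
  benzene ring core → C:6 H:6
Element totals:
  C: 6
  H: 6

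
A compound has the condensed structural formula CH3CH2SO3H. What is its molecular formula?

C2H6O3S

Atom tally by fragment:
  CH3 → C:1 H:3
  CH2SO3H → C:1 H:3 S:1 O:3
Element totals:
  C: 2
  H: 6
  O: 3
  S: 1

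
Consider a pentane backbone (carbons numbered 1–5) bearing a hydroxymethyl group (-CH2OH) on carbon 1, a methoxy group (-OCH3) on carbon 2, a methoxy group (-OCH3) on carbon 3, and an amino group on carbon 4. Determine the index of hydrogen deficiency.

0

Atom tally by fragment:
  HOCH2CH2 → C:2 H:5 O:1
  CH(OCH3) → C:2 H:4 O:1
  CH(OCH3) → C:2 H:4 O:1
  CH(NH2) → C:1 H:3 N:1
  CH3 → C:1 H:3
Element totals:
  C: 8
  H: 19
  N: 1
  O: 3
Molecular formula: C8H19NO3.
DoU = (2C + 2 + N − H − X) / 2 = (2·8 + 2 + 1 − 19 − 0) / 2 = 0.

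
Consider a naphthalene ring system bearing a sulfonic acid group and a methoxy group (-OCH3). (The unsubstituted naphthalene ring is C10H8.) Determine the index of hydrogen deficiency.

7

Atom tally by fragment:
  naphthalene ring system core → C:10 H:8
  (− 2 ring H displaced by substituents)
  + SO3H → S:1 O:3 H:1
  + OCH3 → C:1 H:3 O:1
Element totals:
  C: 11
  H: 10
  O: 4
  S: 1
Molecular formula: C11H10O4S.
DoU = (2C + 2 + N − H − X) / 2 = (2·11 + 2 + 0 − 10 − 0) / 2 = 7.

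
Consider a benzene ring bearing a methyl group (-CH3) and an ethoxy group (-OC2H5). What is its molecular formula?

C9H12O

Atom tally by fragment:
  benzene ring core → C:6 H:6
  (− 2 ring H displaced by substituents)
  + CH3 → C:1 H:3
  + OC2H5 → C:2 H:5 O:1
Element totals:
  C: 9
  H: 12
  O: 1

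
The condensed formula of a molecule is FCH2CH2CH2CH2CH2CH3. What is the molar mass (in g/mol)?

Atom tally by fragment:
  FCH2 → C:1 H:2 F:1
  CH2 → C:1 H:2
  CH2 → C:1 H:2
  CH2 → C:1 H:2
  CH2 → C:1 H:2
  CH3 → C:1 H:3
Element totals:
  C: 6
  H: 13
  F: 1
Molecular formula: C6H13F.
  M = 6(12.011) + 13(1.008) + 18.998
    = 72.066 + 13.104 + 18.998 = 104.168

104.17 g/mol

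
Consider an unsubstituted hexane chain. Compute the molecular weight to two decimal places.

86.18 g/mol

Atom tally by fragment:
  CH3 → C:1 H:3
  CH2 → C:1 H:2
  CH2 → C:1 H:2
  CH2 → C:1 H:2
  CH2 → C:1 H:2
  CH3 → C:1 H:3
Element totals:
  C: 6
  H: 14
Molecular formula: C6H14.
  M = 6(12.011) + 14(1.008)
    = 72.066 + 14.112 = 86.178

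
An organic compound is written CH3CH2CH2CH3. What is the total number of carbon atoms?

Atom tally by fragment:
  CH3 → C:1 H:3
  CH2 → C:1 H:2
  CH2 → C:1 H:2
  CH3 → C:1 H:3
Element totals:
  C: 4
  H: 10

4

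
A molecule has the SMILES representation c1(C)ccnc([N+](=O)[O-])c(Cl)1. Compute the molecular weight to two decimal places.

Atom tally by fragment:
  pyridine ring core → C:5 H:5 N:1
  (− 3 ring H displaced by substituents)
  + CH3 → C:1 H:3
  + NO2 → N:1 O:2
  + Cl → Cl:1
Element totals:
  C: 6
  H: 5
  Cl: 1
  N: 2
  O: 2
Molecular formula: C6H5ClN2O2.
  M = 6(12.011) + 5(1.008) + 35.45 + 2(14.007) + 2(15.999)
    = 72.066 + 5.040 + 35.450 + 28.014 + 31.998 = 172.568

172.57 g/mol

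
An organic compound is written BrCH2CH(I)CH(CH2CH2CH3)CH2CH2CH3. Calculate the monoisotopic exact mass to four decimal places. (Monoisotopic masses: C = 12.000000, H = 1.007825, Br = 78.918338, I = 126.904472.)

Atom tally by fragment:
  BrCH2 → C:1 H:2 Br:1
  CH(I) → C:1 H:1 I:1
  CH(CH2CH2CH3) → C:4 H:8
  CH2 → C:1 H:2
  CH2 → C:1 H:2
  CH3 → C:1 H:3
Element totals:
  C: 9
  H: 18
  Br: 1
  I: 1
Molecular formula: C9H18BrI.
  M = 9(12.0) + 18(1.007825) + 78.918338 + 126.904472
    = 108.000000 + 18.140850 + 78.918338 + 126.904472 = 331.963660

331.9637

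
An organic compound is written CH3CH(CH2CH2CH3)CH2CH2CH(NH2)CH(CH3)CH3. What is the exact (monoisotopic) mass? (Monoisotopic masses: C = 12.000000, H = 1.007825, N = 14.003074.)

171.1987

Atom tally by fragment:
  CH3 → C:1 H:3
  CH(CH2CH2CH3) → C:4 H:8
  CH2 → C:1 H:2
  CH2 → C:1 H:2
  CH(NH2) → C:1 H:3 N:1
  CH(CH3) → C:2 H:4
  CH3 → C:1 H:3
Element totals:
  C: 11
  H: 25
  N: 1
Molecular formula: C11H25N.
  M = 11(12.0) + 25(1.007825) + 14.003074
    = 132.000000 + 25.195625 + 14.003074 = 171.198699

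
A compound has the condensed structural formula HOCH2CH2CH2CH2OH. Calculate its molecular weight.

Atom tally by fragment:
  HOCH2CH2 → C:2 H:5 O:1
  CH2CH2OH → C:2 H:5 O:1
Element totals:
  C: 4
  H: 10
  O: 2
Molecular formula: C4H10O2.
  M = 4(12.011) + 10(1.008) + 2(15.999)
    = 48.044 + 10.080 + 31.998 = 90.122

90.12 g/mol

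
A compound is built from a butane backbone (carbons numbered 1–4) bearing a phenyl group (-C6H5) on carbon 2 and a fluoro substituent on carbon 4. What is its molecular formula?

C10H13F

Atom tally by fragment:
  CH3 → C:1 H:3
  CH(C6H5) → C:7 H:6
  CH2 → C:1 H:2
  CH2F → C:1 H:2 F:1
Element totals:
  C: 10
  H: 13
  F: 1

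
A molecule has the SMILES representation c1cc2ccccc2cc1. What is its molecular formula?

C10H8

Atom tally by fragment:
  naphthalene ring system core → C:10 H:8
Element totals:
  C: 10
  H: 8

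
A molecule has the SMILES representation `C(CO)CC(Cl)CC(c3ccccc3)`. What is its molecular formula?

C12H17ClO

Atom tally by fragment:
  HOCH2CH2 → C:2 H:5 O:1
  CH2 → C:1 H:2
  CH(Cl) → C:1 H:1 Cl:1
  CH2 → C:1 H:2
  CH2C6H5 → C:7 H:7
Element totals:
  C: 12
  H: 17
  Cl: 1
  O: 1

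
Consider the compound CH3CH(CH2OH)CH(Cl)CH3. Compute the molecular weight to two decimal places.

Element totals:
  C: 5
  H: 11
  Cl: 1
  O: 1
Molecular formula: C5H11ClO.
  M = 5(12.011) + 11(1.008) + 35.45 + 15.999
    = 60.055 + 11.088 + 35.450 + 15.999 = 122.592

122.59 g/mol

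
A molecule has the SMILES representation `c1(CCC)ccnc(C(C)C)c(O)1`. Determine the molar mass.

Atom tally by fragment:
  pyridine ring core → C:5 H:5 N:1
  (− 3 ring H displaced by substituents)
  + CH2CH2CH3 → C:3 H:7
  + CH(CH3)2 → C:3 H:7
  + OH → O:1 H:1
Element totals:
  C: 11
  H: 17
  N: 1
  O: 1
Molecular formula: C11H17NO.
  M = 11(12.011) + 17(1.008) + 14.007 + 15.999
    = 132.121 + 17.136 + 14.007 + 15.999 = 179.263

179.26 g/mol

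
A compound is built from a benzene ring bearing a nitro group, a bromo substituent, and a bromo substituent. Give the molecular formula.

Atom tally by fragment:
  benzene ring core → C:6 H:6
  (− 3 ring H displaced by substituents)
  + NO2 → N:1 O:2
  + Br → Br:1
  + Br → Br:1
Element totals:
  C: 6
  H: 3
  Br: 2
  N: 1
  O: 2

C6H3Br2NO2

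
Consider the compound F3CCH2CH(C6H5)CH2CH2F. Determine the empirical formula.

Atom tally by fragment:
  F3CCH2 → C:2 H:2 F:3
  CH(C6H5) → C:7 H:6
  CH2 → C:1 H:2
  CH2F → C:1 H:2 F:1
Element totals:
  C: 11
  H: 12
  F: 4
Molecular formula: C11H12F4.
gcd of subscripts (11, 4, 12) = 1, so the empirical formula equals the molecular formula.

C11H12F4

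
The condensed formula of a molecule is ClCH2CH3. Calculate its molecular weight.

Atom tally by fragment:
  ClCH2 → C:1 H:2 Cl:1
  CH3 → C:1 H:3
Element totals:
  C: 2
  H: 5
  Cl: 1
Molecular formula: C2H5Cl.
  M = 2(12.011) + 5(1.008) + 35.45
    = 24.022 + 5.040 + 35.450 = 64.512

64.51 g/mol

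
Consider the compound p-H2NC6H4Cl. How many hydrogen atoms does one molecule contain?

6

Element totals:
  C: 6
  H: 6
  Cl: 1
  N: 1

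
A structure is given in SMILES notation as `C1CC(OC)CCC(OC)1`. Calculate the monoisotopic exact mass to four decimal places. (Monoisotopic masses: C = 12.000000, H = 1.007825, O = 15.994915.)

Atom tally by fragment:
  cyclohexane ring core → C:6 H:12
  (− 2 ring H displaced by substituents)
  + OCH3 → C:1 H:3 O:1
  + OCH3 → C:1 H:3 O:1
Element totals:
  C: 8
  H: 16
  O: 2
Molecular formula: C8H16O2.
  M = 8(12.0) + 16(1.007825) + 2(15.994915)
    = 96.000000 + 16.125200 + 31.989830 = 144.115030

144.1150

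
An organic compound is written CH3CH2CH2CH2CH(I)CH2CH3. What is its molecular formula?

Atom tally by fragment:
  CH3 → C:1 H:3
  CH2 → C:1 H:2
  CH2 → C:1 H:2
  CH2 → C:1 H:2
  CH(I) → C:1 H:1 I:1
  CH2 → C:1 H:2
  CH3 → C:1 H:3
Element totals:
  C: 7
  H: 15
  I: 1

C7H15I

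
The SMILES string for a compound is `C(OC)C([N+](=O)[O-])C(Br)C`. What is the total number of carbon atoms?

5

Atom tally by fragment:
  CH3OCH2 → C:2 H:5 O:1
  CH(NO2) → C:1 H:1 N:1 O:2
  CH(Br) → C:1 H:1 Br:1
  CH3 → C:1 H:3
Element totals:
  C: 5
  H: 10
  Br: 1
  N: 1
  O: 3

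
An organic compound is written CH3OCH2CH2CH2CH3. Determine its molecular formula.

Element totals:
  C: 5
  H: 12
  O: 1

C5H12O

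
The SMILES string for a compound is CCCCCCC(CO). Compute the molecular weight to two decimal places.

Atom tally by fragment:
  CH3 → C:1 H:3
  CH2 → C:1 H:2
  CH2 → C:1 H:2
  CH2 → C:1 H:2
  CH2 → C:1 H:2
  CH2 → C:1 H:2
  CH2CH2OH → C:2 H:5 O:1
Element totals:
  C: 8
  H: 18
  O: 1
Molecular formula: C8H18O.
  M = 8(12.011) + 18(1.008) + 15.999
    = 96.088 + 18.144 + 15.999 = 130.231

130.23 g/mol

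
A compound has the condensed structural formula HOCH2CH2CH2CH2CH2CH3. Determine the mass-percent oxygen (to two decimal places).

Atom tally by fragment:
  HOCH2CH2 → C:2 H:5 O:1
  CH2 → C:1 H:2
  CH2 → C:1 H:2
  CH2 → C:1 H:2
  CH3 → C:1 H:3
Element totals:
  C: 6
  H: 14
  O: 1
Molecular formula: C6H14O.
Molar mass = 102.177 g/mol.
Mass from O: 1 × 15.999 = 15.999 g/mol.
%O = 15.999 / 102.177 × 100 = 15.66%.

15.66%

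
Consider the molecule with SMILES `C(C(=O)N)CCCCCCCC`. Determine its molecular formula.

Atom tally by fragment:
  H2NOCCH2 → C:2 H:4 O:1 N:1
  CH2 → C:1 H:2
  CH2 → C:1 H:2
  CH2 → C:1 H:2
  CH2 → C:1 H:2
  CH2 → C:1 H:2
  CH2 → C:1 H:2
  CH2 → C:1 H:2
  CH3 → C:1 H:3
Element totals:
  C: 10
  H: 21
  N: 1
  O: 1

C10H21NO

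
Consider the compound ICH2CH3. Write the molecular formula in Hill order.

Atom tally by fragment:
  ICH2 → C:1 H:2 I:1
  CH3 → C:1 H:3
Element totals:
  C: 2
  H: 5
  I: 1

C2H5I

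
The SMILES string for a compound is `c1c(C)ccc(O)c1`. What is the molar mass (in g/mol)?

Atom tally by fragment:
  benzene ring core → C:6 H:6
  (− 2 ring H displaced by substituents)
  + CH3 → C:1 H:3
  + OH → O:1 H:1
Element totals:
  C: 7
  H: 8
  O: 1
Molecular formula: C7H8O.
  M = 7(12.011) + 8(1.008) + 15.999
    = 84.077 + 8.064 + 15.999 = 108.140

108.14 g/mol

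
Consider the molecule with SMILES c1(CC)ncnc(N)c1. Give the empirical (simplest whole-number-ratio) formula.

Atom tally by fragment:
  pyrimidine ring core → C:4 H:4 N:2
  (− 2 ring H displaced by substituents)
  + C2H5 → C:2 H:5
  + NH2 → N:1 H:2
Element totals:
  C: 6
  H: 9
  N: 3
Molecular formula: C6H9N3.
gcd of subscripts = 3; dividing each by 3:
  C: 6/3 = 2
  H: 9/3 = 3
  N: 3/3 = 1

C2H3N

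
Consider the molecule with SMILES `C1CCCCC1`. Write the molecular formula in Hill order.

C6H12

Atom tally by fragment:
  cyclohexane ring core → C:6 H:12
Element totals:
  C: 6
  H: 12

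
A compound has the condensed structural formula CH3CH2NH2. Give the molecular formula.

C2H7N

Atom tally by fragment:
  CH3 → C:1 H:3
  CH2NH2 → C:1 H:4 N:1
Element totals:
  C: 2
  H: 7
  N: 1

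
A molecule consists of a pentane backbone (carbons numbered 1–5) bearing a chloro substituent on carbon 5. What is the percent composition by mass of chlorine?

Atom tally by fragment:
  CH3 → C:1 H:3
  CH2 → C:1 H:2
  CH2 → C:1 H:2
  CH2 → C:1 H:2
  CH2Cl → C:1 H:2 Cl:1
Element totals:
  C: 5
  H: 11
  Cl: 1
Molecular formula: C5H11Cl.
Molar mass = 106.593 g/mol.
Mass from Cl: 1 × 35.45 = 35.450 g/mol.
%Cl = 35.450 / 106.593 × 100 = 33.26%.

33.26%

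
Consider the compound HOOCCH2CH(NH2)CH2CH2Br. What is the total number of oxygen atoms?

Element totals:
  C: 5
  H: 10
  Br: 1
  N: 1
  O: 2

2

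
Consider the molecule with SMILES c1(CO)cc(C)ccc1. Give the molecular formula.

C8H10O

Atom tally by fragment:
  benzene ring core → C:6 H:6
  (− 2 ring H displaced by substituents)
  + CH2OH → C:1 H:3 O:1
  + CH3 → C:1 H:3
Element totals:
  C: 8
  H: 10
  O: 1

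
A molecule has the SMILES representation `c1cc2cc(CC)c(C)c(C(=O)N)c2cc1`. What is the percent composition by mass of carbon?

Atom tally by fragment:
  naphthalene ring system core → C:10 H:8
  (− 3 ring H displaced by substituents)
  + C2H5 → C:2 H:5
  + CH3 → C:1 H:3
  + CONH2 → C:1 H:2 O:1 N:1
Element totals:
  C: 14
  H: 15
  N: 1
  O: 1
Molecular formula: C14H15NO.
Molar mass = 213.280 g/mol.
Mass from C: 14 × 12.011 = 168.154 g/mol.
%C = 168.154 / 213.280 × 100 = 78.84%.

78.84%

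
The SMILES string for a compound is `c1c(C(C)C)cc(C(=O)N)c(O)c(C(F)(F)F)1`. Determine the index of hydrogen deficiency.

Atom tally by fragment:
  benzene ring core → C:6 H:6
  (− 4 ring H displaced by substituents)
  + CH(CH3)2 → C:3 H:7
  + CONH2 → C:1 H:2 O:1 N:1
  + OH → O:1 H:1
  + CF3 → C:1 F:3
Element totals:
  C: 11
  H: 12
  F: 3
  N: 1
  O: 2
Molecular formula: C11H12F3NO2.
DoU = (2C + 2 + N − H − X) / 2 = (2·11 + 2 + 1 − 12 − 3) / 2 = 5.

5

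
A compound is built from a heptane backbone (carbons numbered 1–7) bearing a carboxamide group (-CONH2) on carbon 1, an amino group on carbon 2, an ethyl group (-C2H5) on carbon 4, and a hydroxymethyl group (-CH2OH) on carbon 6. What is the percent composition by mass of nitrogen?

12.95%

Atom tally by fragment:
  H2NOCCH2 → C:2 H:4 O:1 N:1
  CH(NH2) → C:1 H:3 N:1
  CH2 → C:1 H:2
  CH(C2H5) → C:3 H:6
  CH2 → C:1 H:2
  CH(CH2OH) → C:2 H:4 O:1
  CH3 → C:1 H:3
Element totals:
  C: 11
  H: 24
  N: 2
  O: 2
Molecular formula: C11H24N2O2.
Molar mass = 216.325 g/mol.
Mass from N: 2 × 14.007 = 28.014 g/mol.
%N = 28.014 / 216.325 × 100 = 12.95%.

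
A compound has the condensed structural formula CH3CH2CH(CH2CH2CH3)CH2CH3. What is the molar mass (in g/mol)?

Atom tally by fragment:
  CH3 → C:1 H:3
  CH2 → C:1 H:2
  CH(CH2CH2CH3) → C:4 H:8
  CH2 → C:1 H:2
  CH3 → C:1 H:3
Element totals:
  C: 8
  H: 18
Molecular formula: C8H18.
  M = 8(12.011) + 18(1.008)
    = 96.088 + 18.144 = 114.232

114.23 g/mol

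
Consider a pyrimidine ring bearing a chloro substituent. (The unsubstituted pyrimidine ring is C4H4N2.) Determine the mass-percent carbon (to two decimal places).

41.95%

Atom tally by fragment:
  pyrimidine ring core → C:4 H:4 N:2
  (− 1 ring H displaced by substituents)
  + Cl → Cl:1
Element totals:
  C: 4
  H: 3
  Cl: 1
  N: 2
Molecular formula: C4H3ClN2.
Molar mass = 114.532 g/mol.
Mass from C: 4 × 12.011 = 48.044 g/mol.
%C = 48.044 / 114.532 × 100 = 41.95%.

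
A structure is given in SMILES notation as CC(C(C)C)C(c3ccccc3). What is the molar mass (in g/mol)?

162.28 g/mol

Atom tally by fragment:
  CH3 → C:1 H:3
  CH(CH(CH3)2) → C:4 H:8
  CH2C6H5 → C:7 H:7
Element totals:
  C: 12
  H: 18
Molecular formula: C12H18.
  M = 12(12.011) + 18(1.008)
    = 144.132 + 18.144 = 162.276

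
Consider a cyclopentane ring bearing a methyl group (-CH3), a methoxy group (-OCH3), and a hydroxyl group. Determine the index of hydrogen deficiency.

Atom tally by fragment:
  cyclopentane ring core → C:5 H:10
  (− 3 ring H displaced by substituents)
  + CH3 → C:1 H:3
  + OCH3 → C:1 H:3 O:1
  + OH → O:1 H:1
Element totals:
  C: 7
  H: 14
  O: 2
Molecular formula: C7H14O2.
DoU = (2C + 2 + N − H − X) / 2 = (2·7 + 2 + 0 − 14 − 0) / 2 = 1.

1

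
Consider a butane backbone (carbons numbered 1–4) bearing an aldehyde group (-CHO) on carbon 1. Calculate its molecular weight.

Atom tally by fragment:
  OHCCH2 → C:2 H:3 O:1
  CH2 → C:1 H:2
  CH2 → C:1 H:2
  CH3 → C:1 H:3
Element totals:
  C: 5
  H: 10
  O: 1
Molecular formula: C5H10O.
  M = 5(12.011) + 10(1.008) + 15.999
    = 60.055 + 10.080 + 15.999 = 86.134

86.13 g/mol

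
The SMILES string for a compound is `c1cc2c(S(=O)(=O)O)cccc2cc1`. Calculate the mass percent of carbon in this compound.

57.68%

Atom tally by fragment:
  naphthalene ring system core → C:10 H:8
  (− 1 ring H displaced by substituents)
  + SO3H → S:1 O:3 H:1
Element totals:
  C: 10
  H: 8
  O: 3
  S: 1
Molecular formula: C10H8O3S.
Molar mass = 208.231 g/mol.
Mass from C: 10 × 12.011 = 120.110 g/mol.
%C = 120.110 / 208.231 × 100 = 57.68%.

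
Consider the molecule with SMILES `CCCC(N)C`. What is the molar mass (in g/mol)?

Atom tally by fragment:
  CH3 → C:1 H:3
  CH2 → C:1 H:2
  CH2 → C:1 H:2
  CH(NH2) → C:1 H:3 N:1
  CH3 → C:1 H:3
Element totals:
  C: 5
  H: 13
  N: 1
Molecular formula: C5H13N.
  M = 5(12.011) + 13(1.008) + 14.007
    = 60.055 + 13.104 + 14.007 = 87.166

87.17 g/mol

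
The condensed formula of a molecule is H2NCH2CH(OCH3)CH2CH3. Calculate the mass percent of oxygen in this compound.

Element totals:
  C: 5
  H: 13
  N: 1
  O: 1
Molecular formula: C5H13NO.
Molar mass = 103.165 g/mol.
Mass from O: 1 × 15.999 = 15.999 g/mol.
%O = 15.999 / 103.165 × 100 = 15.51%.

15.51%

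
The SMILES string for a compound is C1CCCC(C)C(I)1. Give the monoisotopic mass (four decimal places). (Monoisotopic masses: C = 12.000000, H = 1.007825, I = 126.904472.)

224.0062

Atom tally by fragment:
  cyclohexane ring core → C:6 H:12
  (− 2 ring H displaced by substituents)
  + CH3 → C:1 H:3
  + I → I:1
Element totals:
  C: 7
  H: 13
  I: 1
Molecular formula: C7H13I.
  M = 7(12.0) + 13(1.007825) + 126.904472
    = 84.000000 + 13.101725 + 126.904472 = 224.006197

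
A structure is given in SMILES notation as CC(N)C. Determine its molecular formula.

C3H9N

Atom tally by fragment:
  CH3 → C:1 H:3
  CH(NH2) → C:1 H:3 N:1
  CH3 → C:1 H:3
Element totals:
  C: 3
  H: 9
  N: 1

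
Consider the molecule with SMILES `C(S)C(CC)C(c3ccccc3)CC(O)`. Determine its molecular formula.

C13H20OS

Atom tally by fragment:
  HSCH2 → C:1 H:3 S:1
  CH(C2H5) → C:3 H:6
  CH(C6H5) → C:7 H:6
  CH2 → C:1 H:2
  CH2OH → C:1 H:3 O:1
Element totals:
  C: 13
  H: 20
  O: 1
  S: 1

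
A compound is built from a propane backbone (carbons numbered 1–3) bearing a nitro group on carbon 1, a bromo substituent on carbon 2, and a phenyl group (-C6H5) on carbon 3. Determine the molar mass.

244.09 g/mol

Atom tally by fragment:
  O2NCH2 → C:1 H:2 N:1 O:2
  CH(Br) → C:1 H:1 Br:1
  CH2C6H5 → C:7 H:7
Element totals:
  C: 9
  H: 10
  Br: 1
  N: 1
  O: 2
Molecular formula: C9H10BrNO2.
  M = 9(12.011) + 10(1.008) + 79.904 + 14.007 + 2(15.999)
    = 108.099 + 10.080 + 79.904 + 14.007 + 31.998 = 244.088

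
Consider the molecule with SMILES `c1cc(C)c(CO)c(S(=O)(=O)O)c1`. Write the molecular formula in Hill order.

C8H10O4S

Atom tally by fragment:
  benzene ring core → C:6 H:6
  (− 3 ring H displaced by substituents)
  + CH3 → C:1 H:3
  + CH2OH → C:1 H:3 O:1
  + SO3H → S:1 O:3 H:1
Element totals:
  C: 8
  H: 10
  O: 4
  S: 1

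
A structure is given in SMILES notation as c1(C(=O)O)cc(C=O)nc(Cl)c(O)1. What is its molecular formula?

Atom tally by fragment:
  pyridine ring core → C:5 H:5 N:1
  (− 4 ring H displaced by substituents)
  + COOH → C:1 H:1 O:2
  + CHO → C:1 H:1 O:1
  + Cl → Cl:1
  + OH → O:1 H:1
Element totals:
  C: 7
  H: 4
  Cl: 1
  N: 1
  O: 4

C7H4ClNO4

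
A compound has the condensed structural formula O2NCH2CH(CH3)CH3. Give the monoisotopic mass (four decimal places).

Atom tally by fragment:
  O2NCH2 → C:1 H:2 N:1 O:2
  CH(CH3) → C:2 H:4
  CH3 → C:1 H:3
Element totals:
  C: 4
  H: 9
  N: 1
  O: 2
Molecular formula: C4H9NO2.
  M = 4(12.0) + 9(1.007825) + 14.003074 + 2(15.994915)
    = 48.000000 + 9.070425 + 14.003074 + 31.989830 = 103.063329

103.0633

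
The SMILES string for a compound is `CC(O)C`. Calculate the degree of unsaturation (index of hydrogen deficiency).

0

Atom tally by fragment:
  CH3 → C:1 H:3
  CH(OH) → C:1 H:2 O:1
  CH3 → C:1 H:3
Element totals:
  C: 3
  H: 8
  O: 1
Molecular formula: C3H8O.
DoU = (2C + 2 + N − H − X) / 2 = (2·3 + 2 + 0 − 8 − 0) / 2 = 0.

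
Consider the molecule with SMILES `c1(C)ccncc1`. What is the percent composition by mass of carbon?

Atom tally by fragment:
  pyridine ring core → C:5 H:5 N:1
  (− 1 ring H displaced by substituents)
  + CH3 → C:1 H:3
Element totals:
  C: 6
  H: 7
  N: 1
Molecular formula: C6H7N.
Molar mass = 93.129 g/mol.
Mass from C: 6 × 12.011 = 72.066 g/mol.
%C = 72.066 / 93.129 × 100 = 77.38%.

77.38%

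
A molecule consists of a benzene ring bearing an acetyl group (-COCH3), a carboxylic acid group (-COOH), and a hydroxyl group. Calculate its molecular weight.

Atom tally by fragment:
  benzene ring core → C:6 H:6
  (− 3 ring H displaced by substituents)
  + COCH3 → C:2 H:3 O:1
  + COOH → C:1 H:1 O:2
  + OH → O:1 H:1
Element totals:
  C: 9
  H: 8
  O: 4
Molecular formula: C9H8O4.
  M = 9(12.011) + 8(1.008) + 4(15.999)
    = 108.099 + 8.064 + 63.996 = 180.159

180.16 g/mol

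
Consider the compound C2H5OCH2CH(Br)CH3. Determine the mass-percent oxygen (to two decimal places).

Element totals:
  C: 5
  H: 11
  Br: 1
  O: 1
Molecular formula: C5H11BrO.
Molar mass = 167.046 g/mol.
Mass from O: 1 × 15.999 = 15.999 g/mol.
%O = 15.999 / 167.046 × 100 = 9.58%.

9.58%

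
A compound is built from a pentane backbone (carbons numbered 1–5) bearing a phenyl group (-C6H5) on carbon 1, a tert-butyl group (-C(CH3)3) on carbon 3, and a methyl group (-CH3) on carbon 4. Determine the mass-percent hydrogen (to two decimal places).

Atom tally by fragment:
  C6H5CH2 → C:7 H:7
  CH2 → C:1 H:2
  CH(C(CH3)3) → C:5 H:10
  CH(CH3) → C:2 H:4
  CH3 → C:1 H:3
Element totals:
  C: 16
  H: 26
Molecular formula: C16H26.
Molar mass = 218.384 g/mol.
Mass from H: 26 × 1.008 = 26.208 g/mol.
%H = 26.208 / 218.384 × 100 = 12.00%.

12.00%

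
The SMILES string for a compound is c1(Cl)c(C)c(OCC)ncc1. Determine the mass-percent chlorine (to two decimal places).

Atom tally by fragment:
  pyridine ring core → C:5 H:5 N:1
  (− 3 ring H displaced by substituents)
  + Cl → Cl:1
  + CH3 → C:1 H:3
  + OC2H5 → C:2 H:5 O:1
Element totals:
  C: 8
  H: 10
  Cl: 1
  N: 1
  O: 1
Molecular formula: C8H10ClNO.
Molar mass = 171.624 g/mol.
Mass from Cl: 1 × 35.45 = 35.450 g/mol.
%Cl = 35.450 / 171.624 × 100 = 20.66%.

20.66%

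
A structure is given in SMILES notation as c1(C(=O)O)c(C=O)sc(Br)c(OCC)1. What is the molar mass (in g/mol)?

279.10 g/mol

Atom tally by fragment:
  thiophene ring core → C:4 H:4 S:1
  (− 4 ring H displaced by substituents)
  + COOH → C:1 H:1 O:2
  + CHO → C:1 H:1 O:1
  + Br → Br:1
  + OC2H5 → C:2 H:5 O:1
Element totals:
  C: 8
  H: 7
  Br: 1
  O: 4
  S: 1
Molecular formula: C8H7BrO4S.
  M = 8(12.011) + 7(1.008) + 79.904 + 4(15.999) + 32.06
    = 96.088 + 7.056 + 79.904 + 63.996 + 32.060 = 279.104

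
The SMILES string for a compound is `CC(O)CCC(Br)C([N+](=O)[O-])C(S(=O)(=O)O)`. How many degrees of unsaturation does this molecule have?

Atom tally by fragment:
  CH3 → C:1 H:3
  CH(OH) → C:1 H:2 O:1
  CH2 → C:1 H:2
  CH2 → C:1 H:2
  CH(Br) → C:1 H:1 Br:1
  CH(NO2) → C:1 H:1 N:1 O:2
  CH2SO3H → C:1 H:3 S:1 O:3
Element totals:
  C: 7
  H: 14
  Br: 1
  N: 1
  O: 6
  S: 1
Molecular formula: C7H14BrNO6S.
DoU = (2C + 2 + N − H − X) / 2 = (2·7 + 2 + 1 − 14 − 1) / 2 = 1.

1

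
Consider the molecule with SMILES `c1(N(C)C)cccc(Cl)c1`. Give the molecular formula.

Atom tally by fragment:
  benzene ring core → C:6 H:6
  (− 2 ring H displaced by substituents)
  + N(CH3)2 → N:1 C:2 H:6
  + Cl → Cl:1
Element totals:
  C: 8
  H: 10
  Cl: 1
  N: 1

C8H10ClN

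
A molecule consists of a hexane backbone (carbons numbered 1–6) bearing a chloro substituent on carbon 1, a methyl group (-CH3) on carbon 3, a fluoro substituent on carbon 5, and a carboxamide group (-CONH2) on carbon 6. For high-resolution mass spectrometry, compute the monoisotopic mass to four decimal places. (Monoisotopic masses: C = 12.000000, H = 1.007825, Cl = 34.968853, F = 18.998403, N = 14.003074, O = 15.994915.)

195.0826

Atom tally by fragment:
  ClCH2 → C:1 H:2 Cl:1
  CH2 → C:1 H:2
  CH(CH3) → C:2 H:4
  CH2 → C:1 H:2
  CH(F) → C:1 H:1 F:1
  CH2CONH2 → C:2 H:4 O:1 N:1
Element totals:
  C: 8
  H: 15
  Cl: 1
  F: 1
  N: 1
  O: 1
Molecular formula: C8H15ClFNO.
  M = 8(12.0) + 15(1.007825) + 34.968853 + 18.998403 + 14.003074 + 15.994915
    = 96.000000 + 15.117375 + 34.968853 + 18.998403 + 14.003074 + 15.994915 = 195.082620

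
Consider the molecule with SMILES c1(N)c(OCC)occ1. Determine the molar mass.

Atom tally by fragment:
  furan ring core → C:4 H:4 O:1
  (− 2 ring H displaced by substituents)
  + NH2 → N:1 H:2
  + OC2H5 → C:2 H:5 O:1
Element totals:
  C: 6
  H: 9
  N: 1
  O: 2
Molecular formula: C6H9NO2.
  M = 6(12.011) + 9(1.008) + 14.007 + 2(15.999)
    = 72.066 + 9.072 + 14.007 + 31.998 = 127.143

127.14 g/mol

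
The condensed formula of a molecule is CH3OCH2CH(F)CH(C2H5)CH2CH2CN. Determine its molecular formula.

Element totals:
  C: 9
  H: 16
  F: 1
  N: 1
  O: 1

C9H16FNO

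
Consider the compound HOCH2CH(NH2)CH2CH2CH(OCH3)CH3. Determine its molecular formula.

C7H17NO2

Element totals:
  C: 7
  H: 17
  N: 1
  O: 2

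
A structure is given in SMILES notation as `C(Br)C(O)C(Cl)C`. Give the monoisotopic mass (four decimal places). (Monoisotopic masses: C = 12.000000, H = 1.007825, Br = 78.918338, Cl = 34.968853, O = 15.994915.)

Atom tally by fragment:
  BrCH2 → C:1 H:2 Br:1
  CH(OH) → C:1 H:2 O:1
  CH(Cl) → C:1 H:1 Cl:1
  CH3 → C:1 H:3
Element totals:
  C: 4
  H: 8
  Br: 1
  Cl: 1
  O: 1
Molecular formula: C4H8BrClO.
  M = 4(12.0) + 8(1.007825) + 78.918338 + 34.968853 + 15.994915
    = 48.000000 + 8.062600 + 78.918338 + 34.968853 + 15.994915 = 185.944706

185.9447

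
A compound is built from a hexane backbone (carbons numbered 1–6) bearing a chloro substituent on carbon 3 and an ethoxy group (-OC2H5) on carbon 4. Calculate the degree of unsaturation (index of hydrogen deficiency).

Atom tally by fragment:
  CH3 → C:1 H:3
  CH2 → C:1 H:2
  CH(Cl) → C:1 H:1 Cl:1
  CH(OC2H5) → C:3 H:6 O:1
  CH2 → C:1 H:2
  CH3 → C:1 H:3
Element totals:
  C: 8
  H: 17
  Cl: 1
  O: 1
Molecular formula: C8H17ClO.
DoU = (2C + 2 + N − H − X) / 2 = (2·8 + 2 + 0 − 17 − 1) / 2 = 0.

0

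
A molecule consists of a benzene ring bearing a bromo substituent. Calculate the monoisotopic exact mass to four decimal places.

Atom tally by fragment:
  benzene ring core → C:6 H:6
  (− 1 ring H displaced by substituents)
  + Br → Br:1
Element totals:
  C: 6
  H: 5
  Br: 1
Molecular formula: C6H5Br.
  M = 6(12.0) + 5(1.007825) + 78.918338
    = 72.000000 + 5.039125 + 78.918338 = 155.957463

155.9575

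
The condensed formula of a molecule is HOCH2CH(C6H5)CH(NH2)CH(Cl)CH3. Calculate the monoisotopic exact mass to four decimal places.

Atom tally by fragment:
  HOCH2 → C:1 H:3 O:1
  CH(C6H5) → C:7 H:6
  CH(NH2) → C:1 H:3 N:1
  CH(Cl) → C:1 H:1 Cl:1
  CH3 → C:1 H:3
Element totals:
  C: 11
  H: 16
  Cl: 1
  N: 1
  O: 1
Molecular formula: C11H16ClNO.
  M = 11(12.0) + 16(1.007825) + 34.968853 + 14.003074 + 15.994915
    = 132.000000 + 16.125200 + 34.968853 + 14.003074 + 15.994915 = 213.092042

213.0920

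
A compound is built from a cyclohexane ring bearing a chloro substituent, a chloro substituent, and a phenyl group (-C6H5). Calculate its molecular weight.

Atom tally by fragment:
  cyclohexane ring core → C:6 H:12
  (− 3 ring H displaced by substituents)
  + Cl → Cl:1
  + Cl → Cl:1
  + C6H5 → C:6 H:5
Element totals:
  C: 12
  H: 14
  Cl: 2
Molecular formula: C12H14Cl2.
  M = 12(12.011) + 14(1.008) + 2(35.45)
    = 144.132 + 14.112 + 70.900 = 229.144

229.14 g/mol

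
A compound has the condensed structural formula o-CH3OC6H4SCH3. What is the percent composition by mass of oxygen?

Atom tally by fragment:
  benzene ring core → C:6 H:6
  (− 2 ring H displaced by substituents)
  + OCH3 → C:1 H:3 O:1
  + SCH3 → C:1 H:3 S:1
Element totals:
  C: 8
  H: 10
  O: 1
  S: 1
Molecular formula: C8H10OS.
Molar mass = 154.227 g/mol.
Mass from O: 1 × 15.999 = 15.999 g/mol.
%O = 15.999 / 154.227 × 100 = 10.37%.

10.37%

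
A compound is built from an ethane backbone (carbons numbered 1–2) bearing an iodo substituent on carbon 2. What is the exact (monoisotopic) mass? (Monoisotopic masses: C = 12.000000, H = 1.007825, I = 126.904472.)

Atom tally by fragment:
  CH3 → C:1 H:3
  CH2I → C:1 H:2 I:1
Element totals:
  C: 2
  H: 5
  I: 1
Molecular formula: C2H5I.
  M = 2(12.0) + 5(1.007825) + 126.904472
    = 24.000000 + 5.039125 + 126.904472 = 155.943597

155.9436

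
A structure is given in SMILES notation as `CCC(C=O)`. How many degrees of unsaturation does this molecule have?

1

Atom tally by fragment:
  CH3 → C:1 H:3
  CH2 → C:1 H:2
  CH2CHO → C:2 H:3 O:1
Element totals:
  C: 4
  H: 8
  O: 1
Molecular formula: C4H8O.
DoU = (2C + 2 + N − H − X) / 2 = (2·4 + 2 + 0 − 8 − 0) / 2 = 1.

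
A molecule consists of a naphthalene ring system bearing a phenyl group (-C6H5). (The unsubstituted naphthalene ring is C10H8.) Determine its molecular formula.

Atom tally by fragment:
  naphthalene ring system core → C:10 H:8
  (− 1 ring H displaced by substituents)
  + C6H5 → C:6 H:5
Element totals:
  C: 16
  H: 12

C16H12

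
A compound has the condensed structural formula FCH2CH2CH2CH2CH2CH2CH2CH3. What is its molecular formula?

Element totals:
  C: 8
  H: 17
  F: 1

C8H17F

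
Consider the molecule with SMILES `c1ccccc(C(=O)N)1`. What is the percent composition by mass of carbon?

69.41%

Atom tally by fragment:
  benzene ring core → C:6 H:6
  (− 1 ring H displaced by substituents)
  + CONH2 → C:1 H:2 O:1 N:1
Element totals:
  C: 7
  H: 7
  N: 1
  O: 1
Molecular formula: C7H7NO.
Molar mass = 121.139 g/mol.
Mass from C: 7 × 12.011 = 84.077 g/mol.
%C = 84.077 / 121.139 × 100 = 69.41%.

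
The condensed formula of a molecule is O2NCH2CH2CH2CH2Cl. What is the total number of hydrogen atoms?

Element totals:
  C: 4
  H: 8
  Cl: 1
  N: 1
  O: 2

8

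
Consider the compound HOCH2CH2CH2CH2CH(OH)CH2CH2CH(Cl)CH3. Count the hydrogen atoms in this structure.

19

Atom tally by fragment:
  HOCH2CH2 → C:2 H:5 O:1
  CH2 → C:1 H:2
  CH2 → C:1 H:2
  CH(OH) → C:1 H:2 O:1
  CH2 → C:1 H:2
  CH2 → C:1 H:2
  CH(Cl) → C:1 H:1 Cl:1
  CH3 → C:1 H:3
Element totals:
  C: 9
  H: 19
  Cl: 1
  O: 2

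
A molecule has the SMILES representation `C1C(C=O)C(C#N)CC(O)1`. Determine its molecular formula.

C7H9NO2

Atom tally by fragment:
  cyclopentane ring core → C:5 H:10
  (− 3 ring H displaced by substituents)
  + CHO → C:1 H:1 O:1
  + CN → C:1 N:1
  + OH → O:1 H:1
Element totals:
  C: 7
  H: 9
  N: 1
  O: 2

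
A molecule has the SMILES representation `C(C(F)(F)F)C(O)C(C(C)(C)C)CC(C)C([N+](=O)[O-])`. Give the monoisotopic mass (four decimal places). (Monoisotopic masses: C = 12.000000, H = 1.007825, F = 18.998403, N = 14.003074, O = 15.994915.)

Atom tally by fragment:
  F3CCH2 → C:2 H:2 F:3
  CH(OH) → C:1 H:2 O:1
  CH(C(CH3)3) → C:5 H:10
  CH2 → C:1 H:2
  CH(CH3) → C:2 H:4
  CH2NO2 → C:1 H:2 N:1 O:2
Element totals:
  C: 12
  H: 22
  F: 3
  N: 1
  O: 3
Molecular formula: C12H22F3NO3.
  M = 12(12.0) + 22(1.007825) + 3(18.998403) + 14.003074 + 3(15.994915)
    = 144.000000 + 22.172150 + 56.995209 + 14.003074 + 47.984745 = 285.155178

285.1552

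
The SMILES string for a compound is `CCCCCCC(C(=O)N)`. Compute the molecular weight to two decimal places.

Atom tally by fragment:
  CH3 → C:1 H:3
  CH2 → C:1 H:2
  CH2 → C:1 H:2
  CH2 → C:1 H:2
  CH2 → C:1 H:2
  CH2 → C:1 H:2
  CH2CONH2 → C:2 H:4 O:1 N:1
Element totals:
  C: 8
  H: 17
  N: 1
  O: 1
Molecular formula: C8H17NO.
  M = 8(12.011) + 17(1.008) + 14.007 + 15.999
    = 96.088 + 17.136 + 14.007 + 15.999 = 143.230

143.23 g/mol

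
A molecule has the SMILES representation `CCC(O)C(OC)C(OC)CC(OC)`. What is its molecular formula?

Atom tally by fragment:
  CH3 → C:1 H:3
  CH2 → C:1 H:2
  CH(OH) → C:1 H:2 O:1
  CH(OCH3) → C:2 H:4 O:1
  CH(OCH3) → C:2 H:4 O:1
  CH2 → C:1 H:2
  CH2OCH3 → C:2 H:5 O:1
Element totals:
  C: 10
  H: 22
  O: 4

C10H22O4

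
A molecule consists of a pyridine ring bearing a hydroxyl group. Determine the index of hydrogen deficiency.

4

Atom tally by fragment:
  pyridine ring core → C:5 H:5 N:1
  (− 1 ring H displaced by substituents)
  + OH → O:1 H:1
Element totals:
  C: 5
  H: 5
  N: 1
  O: 1
Molecular formula: C5H5NO.
DoU = (2C + 2 + N − H − X) / 2 = (2·5 + 2 + 1 − 5 − 0) / 2 = 4.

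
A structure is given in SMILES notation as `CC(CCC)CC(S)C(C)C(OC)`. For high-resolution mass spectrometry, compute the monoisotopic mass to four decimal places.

204.1548

Atom tally by fragment:
  CH3 → C:1 H:3
  CH(CH2CH2CH3) → C:4 H:8
  CH2 → C:1 H:2
  CH(SH) → C:1 H:2 S:1
  CH(CH3) → C:2 H:4
  CH2OCH3 → C:2 H:5 O:1
Element totals:
  C: 11
  H: 24
  O: 1
  S: 1
Molecular formula: C11H24OS.
  M = 11(12.0) + 24(1.007825) + 15.994915 + 31.972071
    = 132.000000 + 24.187800 + 15.994915 + 31.972071 = 204.154786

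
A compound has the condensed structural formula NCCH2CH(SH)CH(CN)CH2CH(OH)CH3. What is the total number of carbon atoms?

Element totals:
  C: 8
  H: 12
  N: 2
  O: 1
  S: 1

8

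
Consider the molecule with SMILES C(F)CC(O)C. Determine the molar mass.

92.11 g/mol

Atom tally by fragment:
  FCH2 → C:1 H:2 F:1
  CH2 → C:1 H:2
  CH(OH) → C:1 H:2 O:1
  CH3 → C:1 H:3
Element totals:
  C: 4
  H: 9
  F: 1
  O: 1
Molecular formula: C4H9FO.
  M = 4(12.011) + 9(1.008) + 18.998 + 15.999
    = 48.044 + 9.072 + 18.998 + 15.999 = 92.113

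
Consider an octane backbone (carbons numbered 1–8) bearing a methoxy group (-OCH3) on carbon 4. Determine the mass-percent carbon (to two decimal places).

74.93%

Atom tally by fragment:
  CH3 → C:1 H:3
  CH2 → C:1 H:2
  CH2 → C:1 H:2
  CH(OCH3) → C:2 H:4 O:1
  CH2 → C:1 H:2
  CH2 → C:1 H:2
  CH2 → C:1 H:2
  CH3 → C:1 H:3
Element totals:
  C: 9
  H: 20
  O: 1
Molecular formula: C9H20O.
Molar mass = 144.258 g/mol.
Mass from C: 9 × 12.011 = 108.099 g/mol.
%C = 108.099 / 144.258 × 100 = 74.93%.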